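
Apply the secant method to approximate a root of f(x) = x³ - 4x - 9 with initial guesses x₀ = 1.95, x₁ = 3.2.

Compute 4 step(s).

f(x) = x³ - 4x - 9
x₀ = 1.95, x₁ = 3.2

Secant formula: x_{n+1} = x_n - f(x_n)(x_n - x_{n-1})/(f(x_n) - f(x_{n-1}))

Iteration 1:
  f(1.950000) = -9.385125
  f(3.200000) = 10.968000
  x_2 = 3.200000 - 10.968000×(3.200000 - 1.950000)/(10.968000 - (-9.385125))
       = 2.526393
Iteration 2:
  f(3.200000) = 10.968000
  f(2.526393) = -2.980455
  x_3 = 2.526393 - (-2.980455)×(2.526393 - 3.200000)/(-2.980455 - 10.968000)
       = 2.670327
Iteration 3:
  f(2.526393) = -2.980455
  f(2.670327) = -0.640148
  x_4 = 2.670327 - (-0.640148)×(2.670327 - 2.526393)/(-0.640148 - (-2.980455))
       = 2.709698
Iteration 4:
  f(2.670327) = -0.640148
  f(2.709698) = 0.057059
  x_5 = 2.709698 - 0.057059×(2.709698 - 2.670327)/(0.057059 - (-0.640148))
       = 2.706476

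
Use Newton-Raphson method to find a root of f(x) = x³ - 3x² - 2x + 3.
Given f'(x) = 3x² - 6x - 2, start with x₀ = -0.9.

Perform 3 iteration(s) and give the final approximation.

f(x) = x³ - 3x² - 2x + 3
f'(x) = 3x² - 6x - 2
x₀ = -0.9

Newton-Raphson formula: x_{n+1} = x_n - f(x_n)/f'(x_n)

Iteration 1:
  f(-0.900000) = 1.641000
  f'(-0.900000) = 5.830000
  x_1 = -0.900000 - 1.641000/5.830000 = -1.181475
Iteration 2:
  f(-1.181475) = -0.473902
  f'(-1.181475) = 9.276501
  x_2 = -1.181475 - (-0.473902)/9.276501 = -1.130389
Iteration 3:
  f(-1.130389) = -0.016946
  f'(-1.130389) = 8.615670
  x_3 = -1.130389 - (-0.016946)/8.615670 = -1.128422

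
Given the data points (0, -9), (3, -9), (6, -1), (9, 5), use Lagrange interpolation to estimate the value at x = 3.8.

Lagrange interpolation formula:
P(x) = Σ yᵢ × Lᵢ(x)
where Lᵢ(x) = Π_{j≠i} (x - xⱼ)/(xᵢ - xⱼ)

L_0(3.8) = (3.8 - 3)/(0 - 3) × (3.8 - 6)/(0 - 6) × (3.8 - 9)/(0 - 9) = -0.056494
L_1(3.8) = (3.8 - 0)/(3 - 0) × (3.8 - 6)/(3 - 6) × (3.8 - 9)/(3 - 9) = 0.805037
L_2(3.8) = (3.8 - 0)/(6 - 0) × (3.8 - 3)/(6 - 3) × (3.8 - 9)/(6 - 9) = 0.292741
L_3(3.8) = (3.8 - 0)/(9 - 0) × (3.8 - 3)/(9 - 3) × (3.8 - 6)/(9 - 6) = -0.041284

P(3.8) = (-9)×L_0(3.8) + (-9)×L_1(3.8) + (-1)×L_2(3.8) + 5×L_3(3.8)
P(3.8) = -7.236049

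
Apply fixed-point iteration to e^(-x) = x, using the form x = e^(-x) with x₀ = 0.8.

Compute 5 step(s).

Equation: e^(-x) = x
Fixed-point form: x = e^(-x)
x₀ = 0.8

x_1 = g(0.800000) = 0.449329
x_2 = g(0.449329) = 0.638056
x_3 = g(0.638056) = 0.528318
x_4 = g(0.528318) = 0.589596
x_5 = g(0.589596) = 0.554551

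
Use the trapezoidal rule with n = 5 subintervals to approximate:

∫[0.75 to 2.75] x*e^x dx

f(x) = x*e^x
a = 0.75, b = 2.75, n = 5
h = (b - a)/n = 0.400000

Trapezoidal rule: (h/2)[f(x₀) + 2f(x₁) + 2f(x₂) + ... + f(xₙ)]

x_0 = 0.7500, f(x_0) = 1.587750, coefficient = 1
x_1 = 1.1500, f(x_1) = 3.631922, coefficient = 2
x_2 = 1.5500, f(x_2) = 7.302779, coefficient = 2
x_3 = 1.9500, f(x_3) = 13.705941, coefficient = 2
x_4 = 2.3500, f(x_4) = 24.641089, coefficient = 2
x_5 = 2.7500, f(x_5) = 43.017238, coefficient = 1

I ≈ (0.400000/2) × 143.168448 = 28.633690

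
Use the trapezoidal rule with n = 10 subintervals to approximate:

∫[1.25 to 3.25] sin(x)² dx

f(x) = sin(x)²
a = 1.25, b = 3.25, n = 10
h = (b - a)/n = 0.200000

Trapezoidal rule: (h/2)[f(x₀) + 2f(x₁) + 2f(x₂) + ... + f(xₙ)]

x_0 = 1.2500, f(x_0) = 0.900572, coefficient = 1
x_1 = 1.4500, f(x_1) = 0.985479, coefficient = 2
x_2 = 1.6500, f(x_2) = 0.993740, coefficient = 2
x_3 = 1.8500, f(x_3) = 0.924050, coefficient = 2
x_4 = 2.0500, f(x_4) = 0.787412, coefficient = 2
x_5 = 2.2500, f(x_5) = 0.605398, coefficient = 2
x_6 = 2.4500, f(x_6) = 0.406744, coefficient = 2
x_7 = 2.6500, f(x_7) = 0.222813, coefficient = 2
x_8 = 2.8500, f(x_8) = 0.082644, coefficient = 2
x_9 = 3.0500, f(x_9) = 0.008366, coefficient = 2
x_10 = 3.2500, f(x_10) = 0.011706, coefficient = 1

I ≈ (0.200000/2) × 10.945568 = 1.094557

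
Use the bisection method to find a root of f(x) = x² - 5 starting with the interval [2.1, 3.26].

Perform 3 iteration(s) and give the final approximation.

f(x) = x² - 5
Initial interval: [2.1, 3.26]

Iteration 1:
  c_1 = (2.100000 + 3.260000)/2 = 2.680000
  f(c_1) = f(2.680000) = 2.182400
  f(a) × f(c) < 0, new interval: [2.100000, 2.680000]
Iteration 2:
  c_2 = (2.100000 + 2.680000)/2 = 2.390000
  f(c_2) = f(2.390000) = 0.712100
  f(a) × f(c) < 0, new interval: [2.100000, 2.390000]
Iteration 3:
  c_3 = (2.100000 + 2.390000)/2 = 2.245000
  f(c_3) = f(2.245000) = 0.040025
  f(a) × f(c) < 0, new interval: [2.100000, 2.245000]

After 3 iteration(s), the approximation is c_3 = 2.245000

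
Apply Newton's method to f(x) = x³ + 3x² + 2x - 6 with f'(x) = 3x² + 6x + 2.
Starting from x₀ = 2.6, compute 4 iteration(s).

f(x) = x³ + 3x² + 2x - 6
f'(x) = 3x² + 6x + 2
x₀ = 2.6

Newton-Raphson formula: x_{n+1} = x_n - f(x_n)/f'(x_n)

Iteration 1:
  f(2.600000) = 37.056000
  f'(2.600000) = 37.880000
  x_1 = 2.600000 - 37.056000/37.880000 = 1.621753
Iteration 2:
  f(1.621753) = 9.399097
  f'(1.621753) = 19.620765
  x_2 = 1.621753 - 9.399097/19.620765 = 1.142715
Iteration 3:
  f(1.142715) = 1.694973
  f'(1.142715) = 12.773678
  x_3 = 1.142715 - 1.694973/12.773678 = 1.010022
Iteration 4:
  f(1.010022) = 0.110846
  f'(1.010022) = 11.120566
  x_4 = 1.010022 - 0.110846/11.120566 = 1.000054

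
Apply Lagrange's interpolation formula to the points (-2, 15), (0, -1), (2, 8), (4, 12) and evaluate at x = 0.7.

Lagrange interpolation formula:
P(x) = Σ yᵢ × Lᵢ(x)
where Lᵢ(x) = Π_{j≠i} (x - xⱼ)/(xᵢ - xⱼ)

L_0(0.7) = (0.7 - 0)/(-2 - 0) × (0.7 - 2)/(-2 - 2) × (0.7 - 4)/(-2 - 4) = -0.062562
L_1(0.7) = (0.7 - (-2))/(0 - (-2)) × (0.7 - 2)/(0 - 2) × (0.7 - 4)/(0 - 4) = 0.723938
L_2(0.7) = (0.7 - (-2))/(2 - (-2)) × (0.7 - 0)/(2 - 0) × (0.7 - 4)/(2 - 4) = 0.389812
L_3(0.7) = (0.7 - (-2))/(4 - (-2)) × (0.7 - 0)/(4 - 0) × (0.7 - 2)/(4 - 2) = -0.051188

P(0.7) = 15×L_0(0.7) + (-1)×L_1(0.7) + 8×L_2(0.7) + 12×L_3(0.7)
P(0.7) = 0.841875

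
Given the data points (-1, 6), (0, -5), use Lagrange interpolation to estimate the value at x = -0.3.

Lagrange interpolation formula:
P(x) = Σ yᵢ × Lᵢ(x)
where Lᵢ(x) = Π_{j≠i} (x - xⱼ)/(xᵢ - xⱼ)

L_0(-0.3) = (-0.3 - 0)/(-1 - 0) = 0.300000
L_1(-0.3) = (-0.3 - (-1))/(0 - (-1)) = 0.700000

P(-0.3) = 6×L_0(-0.3) + (-5)×L_1(-0.3)
P(-0.3) = -1.700000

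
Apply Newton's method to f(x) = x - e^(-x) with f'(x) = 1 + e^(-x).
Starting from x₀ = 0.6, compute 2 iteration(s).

f(x) = x - e^(-x)
f'(x) = 1 + e^(-x)
x₀ = 0.6

Newton-Raphson formula: x_{n+1} = x_n - f(x_n)/f'(x_n)

Iteration 1:
  f(0.600000) = 0.051188
  f'(0.600000) = 1.548812
  x_1 = 0.600000 - 0.051188/1.548812 = 0.566950
Iteration 2:
  f(0.566950) = -0.000303
  f'(0.566950) = 1.567253
  x_2 = 0.566950 - (-0.000303)/1.567253 = 0.567143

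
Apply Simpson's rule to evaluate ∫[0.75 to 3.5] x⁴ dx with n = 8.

f(x) = x⁴
a = 0.75, b = 3.5, n = 8
h = (b - a)/n = 0.343750

Simpson's rule: (h/3)[f(x₀) + 4f(x₁) + 2f(x₂) + ... + f(xₙ)]

x_0 = 0.7500, f(x_0) = 0.316406, coefficient = 1
x_1 = 1.0938, f(x_1) = 1.431108, coefficient = 4
x_2 = 1.4375, f(x_2) = 4.270035, coefficient = 2
x_3 = 1.7812, f(x_3) = 10.066987, coefficient = 4
x_4 = 2.1250, f(x_4) = 20.390869, coefficient = 2
x_5 = 2.4688, f(x_5) = 37.145692, coefficient = 4
x_6 = 2.8125, f(x_6) = 62.570572, coefficient = 2
x_7 = 3.1562, f(x_7) = 99.239732, coefficient = 4
x_8 = 3.5000, f(x_8) = 150.062500, coefficient = 1

I ≈ (0.343750/3) × 916.375931 = 105.001409
Exact value: 104.996289
Error: 0.005120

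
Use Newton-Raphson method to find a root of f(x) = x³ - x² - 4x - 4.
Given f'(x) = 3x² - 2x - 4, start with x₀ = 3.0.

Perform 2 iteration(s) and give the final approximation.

f(x) = x³ - x² - 4x - 4
f'(x) = 3x² - 2x - 4
x₀ = 3.0

Newton-Raphson formula: x_{n+1} = x_n - f(x_n)/f'(x_n)

Iteration 1:
  f(3.000000) = 2.000000
  f'(3.000000) = 17.000000
  x_1 = 3.000000 - 2.000000/17.000000 = 2.882353
Iteration 2:
  f(2.882353) = 0.109098
  f'(2.882353) = 15.159170
  x_2 = 2.882353 - 0.109098/15.159170 = 2.875156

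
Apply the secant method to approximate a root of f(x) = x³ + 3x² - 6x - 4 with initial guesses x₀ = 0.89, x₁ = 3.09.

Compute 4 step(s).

f(x) = x³ + 3x² - 6x - 4
x₀ = 0.89, x₁ = 3.09

Secant formula: x_{n+1} = x_n - f(x_n)(x_n - x_{n-1})/(f(x_n) - f(x_{n-1}))

Iteration 1:
  f(0.890000) = -6.258731
  f(3.090000) = 35.607929
  x_2 = 3.090000 - 35.607929×(3.090000 - 0.890000)/(35.607929 - (-6.258731))
       = 1.218882
Iteration 2:
  f(3.090000) = 35.607929
  f(1.218882) = -5.045409
  x_3 = 1.218882 - (-5.045409)×(1.218882 - 3.090000)/(-5.045409 - 35.607929)
       = 1.451103
Iteration 3:
  f(1.218882) = -5.045409
  f(1.451103) = -3.333928
  x_4 = 1.451103 - (-3.333928)×(1.451103 - 1.218882)/(-3.333928 - (-5.045409))
       = 1.903465
Iteration 4:
  f(1.451103) = -3.333928
  f(1.903465) = 2.345334
  x_5 = 1.903465 - 2.345334×(1.903465 - 1.451103)/(2.345334 - (-3.333928))
       = 1.716655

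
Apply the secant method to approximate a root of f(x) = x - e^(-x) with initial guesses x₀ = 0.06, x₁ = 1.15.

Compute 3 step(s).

f(x) = x - e^(-x)
x₀ = 0.06, x₁ = 1.15

Secant formula: x_{n+1} = x_n - f(x_n)(x_n - x_{n-1})/(f(x_n) - f(x_{n-1}))

Iteration 1:
  f(0.060000) = -0.881765
  f(1.150000) = 0.833363
  x_2 = 1.150000 - 0.833363×(1.150000 - 0.060000)/(0.833363 - (-0.881765))
       = 0.620380
Iteration 2:
  f(1.150000) = 0.833363
  f(0.620380) = 0.082640
  x_3 = 0.620380 - 0.082640×(0.620380 - 1.150000)/(0.082640 - 0.833363)
       = 0.562079
Iteration 3:
  f(0.620380) = 0.082640
  f(0.562079) = -0.007943
  x_4 = 0.562079 - (-0.007943)×(0.562079 - 0.620380)/(-0.007943 - 0.082640)
       = 0.567192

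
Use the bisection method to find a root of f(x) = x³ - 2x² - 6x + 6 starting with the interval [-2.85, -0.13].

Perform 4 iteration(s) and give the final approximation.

f(x) = x³ - 2x² - 6x + 6
Initial interval: [-2.85, -0.13]

Iteration 1:
  c_1 = (-2.850000 + (-0.130000))/2 = -1.490000
  f(c_1) = f(-1.490000) = 7.191851
  f(a) × f(c) < 0, new interval: [-2.850000, -1.490000]
Iteration 2:
  c_2 = (-2.850000 + (-1.490000))/2 = -2.170000
  f(c_2) = f(-2.170000) = -0.616113
  f(a) × f(c) ≥ 0, new interval: [-2.170000, -1.490000]
Iteration 3:
  c_3 = (-2.170000 + (-1.490000))/2 = -1.830000
  f(c_3) = f(-1.830000) = 4.153713
  f(a) × f(c) < 0, new interval: [-2.170000, -1.830000]
Iteration 4:
  c_4 = (-2.170000 + (-1.830000))/2 = -2.000000
  f(c_4) = f(-2.000000) = 2.000000
  f(a) × f(c) < 0, new interval: [-2.170000, -2.000000]

After 4 iteration(s), the approximation is c_4 = -2.000000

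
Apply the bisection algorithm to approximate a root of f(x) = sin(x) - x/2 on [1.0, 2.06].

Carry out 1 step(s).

f(x) = sin(x) - x/2
Initial interval: [1.0, 2.06]

Iteration 1:
  c_1 = (1.000000 + 2.060000)/2 = 1.530000
  f(c_1) = f(1.530000) = 0.234168
  f(a) × f(c) ≥ 0, new interval: [1.530000, 2.060000]

After 1 iteration(s), the approximation is c_1 = 1.530000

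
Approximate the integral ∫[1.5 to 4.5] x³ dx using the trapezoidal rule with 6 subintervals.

f(x) = x³
a = 1.5, b = 4.5, n = 6
h = (b - a)/n = 0.500000

Trapezoidal rule: (h/2)[f(x₀) + 2f(x₁) + 2f(x₂) + ... + f(xₙ)]

x_0 = 1.5000, f(x_0) = 3.375000, coefficient = 1
x_1 = 2.0000, f(x_1) = 8.000000, coefficient = 2
x_2 = 2.5000, f(x_2) = 15.625000, coefficient = 2
x_3 = 3.0000, f(x_3) = 27.000000, coefficient = 2
x_4 = 3.5000, f(x_4) = 42.875000, coefficient = 2
x_5 = 4.0000, f(x_5) = 64.000000, coefficient = 2
x_6 = 4.5000, f(x_6) = 91.125000, coefficient = 1

I ≈ (0.500000/2) × 409.500000 = 102.375000
Exact value: 101.250000
Error: 1.125000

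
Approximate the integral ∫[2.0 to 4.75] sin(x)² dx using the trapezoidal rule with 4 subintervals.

f(x) = sin(x)²
a = 2.0, b = 4.75, n = 4
h = (b - a)/n = 0.687500

Trapezoidal rule: (h/2)[f(x₀) + 2f(x₁) + 2f(x₂) + ... + f(xₙ)]

x_0 = 2.0000, f(x_0) = 0.826822, coefficient = 1
x_1 = 2.6875, f(x_1) = 0.192411, coefficient = 2
x_2 = 3.3750, f(x_2) = 0.053497, coefficient = 2
x_3 = 4.0625, f(x_3) = 0.633856, coefficient = 2
x_4 = 4.7500, f(x_4) = 0.998586, coefficient = 1

I ≈ (0.687500/2) × 3.584937 = 1.232322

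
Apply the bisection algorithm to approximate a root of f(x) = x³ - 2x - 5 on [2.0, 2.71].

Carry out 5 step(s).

f(x) = x³ - 2x - 5
Initial interval: [2.0, 2.71]

Iteration 1:
  c_1 = (2.000000 + 2.710000)/2 = 2.355000
  f(c_1) = f(2.355000) = 3.350889
  f(a) × f(c) < 0, new interval: [2.000000, 2.355000]
Iteration 2:
  c_2 = (2.000000 + 2.355000)/2 = 2.177500
  f(c_2) = f(2.177500) = 0.969630
  f(a) × f(c) < 0, new interval: [2.000000, 2.177500]
Iteration 3:
  c_3 = (2.000000 + 2.177500)/2 = 2.088750
  f(c_3) = f(2.088750) = -0.064542
  f(a) × f(c) ≥ 0, new interval: [2.088750, 2.177500]
Iteration 4:
  c_4 = (2.088750 + 2.177500)/2 = 2.133125
  f(c_4) = f(2.133125) = 0.439943
  f(a) × f(c) < 0, new interval: [2.088750, 2.133125]
Iteration 5:
  c_5 = (2.088750 + 2.133125)/2 = 2.110938
  f(c_5) = f(2.110938) = 0.184583
  f(a) × f(c) < 0, new interval: [2.088750, 2.110938]

After 5 iteration(s), the approximation is c_5 = 2.110938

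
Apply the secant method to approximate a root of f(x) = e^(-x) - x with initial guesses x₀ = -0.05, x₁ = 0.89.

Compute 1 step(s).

f(x) = e^(-x) - x
x₀ = -0.05, x₁ = 0.89

Secant formula: x_{n+1} = x_n - f(x_n)(x_n - x_{n-1})/(f(x_n) - f(x_{n-1}))

Iteration 1:
  f(-0.050000) = 1.101271
  f(0.890000) = -0.479344
  x_2 = 0.890000 - (-0.479344)×(0.890000 - (-0.050000))/(-0.479344 - 1.101271)
       = 0.604932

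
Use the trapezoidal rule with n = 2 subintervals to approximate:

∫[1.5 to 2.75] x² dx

f(x) = x²
a = 1.5, b = 2.75, n = 2
h = (b - a)/n = 0.625000

Trapezoidal rule: (h/2)[f(x₀) + 2f(x₁) + 2f(x₂) + ... + f(xₙ)]

x_0 = 1.5000, f(x_0) = 2.250000, coefficient = 1
x_1 = 2.1250, f(x_1) = 4.515625, coefficient = 2
x_2 = 2.7500, f(x_2) = 7.562500, coefficient = 1

I ≈ (0.625000/2) × 18.843750 = 5.888672
Exact value: 5.807292
Error: 0.081380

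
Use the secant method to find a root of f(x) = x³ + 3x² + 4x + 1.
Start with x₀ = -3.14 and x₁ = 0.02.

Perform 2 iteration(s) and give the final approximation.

f(x) = x³ + 3x² + 4x + 1
x₀ = -3.14, x₁ = 0.02

Secant formula: x_{n+1} = x_n - f(x_n)(x_n - x_{n-1})/(f(x_n) - f(x_{n-1}))

Iteration 1:
  f(-3.140000) = -12.940344
  f(0.020000) = 1.081208
  x_2 = 0.020000 - 1.081208×(0.020000 - (-3.140000))/(1.081208 - (-12.940344))
       = -0.223669
Iteration 2:
  f(0.020000) = 1.081208
  f(-0.223669) = 0.244218
  x_3 = -0.223669 - 0.244218×(-0.223669 - 0.020000)/(0.244218 - 1.081208)
       = -0.294767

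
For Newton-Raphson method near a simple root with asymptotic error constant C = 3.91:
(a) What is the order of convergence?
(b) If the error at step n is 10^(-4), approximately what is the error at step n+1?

(a) Newton-Raphson has quadratic (order 2) convergence near simple roots.
    This means |e_{n+1}| ≈ C|e_n|².

(b) With |e_n| = 10^(-4) and C = 3.91:
    |e_{n+1}| ≈ 3.91 × (10^(-4))² = 3.91 × 10^(-8)

(a) 2 (quadratic); (b) |e_{n+1}| ≈ 3.910e-08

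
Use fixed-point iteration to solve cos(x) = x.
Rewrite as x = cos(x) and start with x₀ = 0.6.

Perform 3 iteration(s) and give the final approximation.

Equation: cos(x) = x
Fixed-point form: x = cos(x)
x₀ = 0.6

x_1 = g(0.600000) = 0.825336
x_2 = g(0.825336) = 0.678310
x_3 = g(0.678310) = 0.778634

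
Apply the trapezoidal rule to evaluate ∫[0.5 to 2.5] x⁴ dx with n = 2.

f(x) = x⁴
a = 0.5, b = 2.5, n = 2
h = (b - a)/n = 1.000000

Trapezoidal rule: (h/2)[f(x₀) + 2f(x₁) + 2f(x₂) + ... + f(xₙ)]

x_0 = 0.5000, f(x_0) = 0.062500, coefficient = 1
x_1 = 1.5000, f(x_1) = 5.062500, coefficient = 2
x_2 = 2.5000, f(x_2) = 39.062500, coefficient = 1

I ≈ (1.000000/2) × 49.250000 = 24.625000
Exact value: 19.525000
Error: 5.100000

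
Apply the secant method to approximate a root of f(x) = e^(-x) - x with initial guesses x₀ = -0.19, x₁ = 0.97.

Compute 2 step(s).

f(x) = e^(-x) - x
x₀ = -0.19, x₁ = 0.97

Secant formula: x_{n+1} = x_n - f(x_n)(x_n - x_{n-1})/(f(x_n) - f(x_{n-1}))

Iteration 1:
  f(-0.190000) = 1.399250
  f(0.970000) = -0.590917
  x_2 = 0.970000 - (-0.590917)×(0.970000 - (-0.190000))/(-0.590917 - 1.399250)
       = 0.625575
Iteration 2:
  f(0.970000) = -0.590917
  f(0.625575) = -0.090621
  x_3 = 0.625575 - (-0.090621)×(0.625575 - 0.970000)/(-0.090621 - (-0.590917))
       = 0.563187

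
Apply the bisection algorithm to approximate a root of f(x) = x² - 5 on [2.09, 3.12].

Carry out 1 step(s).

f(x) = x² - 5
Initial interval: [2.09, 3.12]

Iteration 1:
  c_1 = (2.090000 + 3.120000)/2 = 2.605000
  f(c_1) = f(2.605000) = 1.786025
  f(a) × f(c) < 0, new interval: [2.090000, 2.605000]

After 1 iteration(s), the approximation is c_1 = 2.605000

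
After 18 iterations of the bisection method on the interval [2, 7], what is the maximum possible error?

Bisection error bound: |error| ≤ (b-a)/2^n
|error| ≤ (7 - 2)/2^18 = 5/2^18
|error| ≤ 0.0000190735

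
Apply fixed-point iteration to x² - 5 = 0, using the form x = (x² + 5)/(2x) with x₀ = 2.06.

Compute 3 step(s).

Equation: x² - 5 = 0
Fixed-point form: x = (x² + 5)/(2x)
x₀ = 2.06

x_1 = g(2.060000) = 2.243592
x_2 = g(2.243592) = 2.236081
x_3 = g(2.236081) = 2.236068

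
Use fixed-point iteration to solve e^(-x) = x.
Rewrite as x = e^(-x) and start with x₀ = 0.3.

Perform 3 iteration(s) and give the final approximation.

Equation: e^(-x) = x
Fixed-point form: x = e^(-x)
x₀ = 0.3

x_1 = g(0.300000) = 0.740818
x_2 = g(0.740818) = 0.476724
x_3 = g(0.476724) = 0.620814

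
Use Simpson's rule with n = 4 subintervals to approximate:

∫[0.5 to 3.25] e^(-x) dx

f(x) = e^(-x)
a = 0.5, b = 3.25, n = 4
h = (b - a)/n = 0.687500

Simpson's rule: (h/3)[f(x₀) + 4f(x₁) + 2f(x₂) + ... + f(xₙ)]

x_0 = 0.5000, f(x_0) = 0.606531, coefficient = 1
x_1 = 1.1875, f(x_1) = 0.304983, coefficient = 4
x_2 = 1.8750, f(x_2) = 0.153355, coefficient = 2
x_3 = 2.5625, f(x_3) = 0.077112, coefficient = 4
x_4 = 3.2500, f(x_4) = 0.038774, coefficient = 1

I ≈ (0.687500/3) × 2.480393 = 0.568423
Exact value: 0.567756
Error: 0.000667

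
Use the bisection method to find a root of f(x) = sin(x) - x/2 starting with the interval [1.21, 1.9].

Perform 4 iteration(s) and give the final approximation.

f(x) = sin(x) - x/2
Initial interval: [1.21, 1.9]

Iteration 1:
  c_1 = (1.210000 + 1.900000)/2 = 1.555000
  f(c_1) = f(1.555000) = 0.222375
  f(a) × f(c) ≥ 0, new interval: [1.555000, 1.900000]
Iteration 2:
  c_2 = (1.555000 + 1.900000)/2 = 1.727500
  f(c_2) = f(1.727500) = 0.123997
  f(a) × f(c) ≥ 0, new interval: [1.727500, 1.900000]
Iteration 3:
  c_3 = (1.727500 + 1.900000)/2 = 1.813750
  f(c_3) = f(1.813750) = 0.063757
  f(a) × f(c) ≥ 0, new interval: [1.813750, 1.900000]
Iteration 4:
  c_4 = (1.813750 + 1.900000)/2 = 1.856875
  f(c_4) = f(1.856875) = 0.030920
  f(a) × f(c) ≥ 0, new interval: [1.856875, 1.900000]

After 4 iteration(s), the approximation is c_4 = 1.856875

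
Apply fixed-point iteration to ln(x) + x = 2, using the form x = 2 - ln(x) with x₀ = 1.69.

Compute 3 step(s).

Equation: ln(x) + x = 2
Fixed-point form: x = 2 - ln(x)
x₀ = 1.69

x_1 = g(1.690000) = 1.475271
x_2 = g(1.475271) = 1.611158
x_3 = g(1.611158) = 1.523047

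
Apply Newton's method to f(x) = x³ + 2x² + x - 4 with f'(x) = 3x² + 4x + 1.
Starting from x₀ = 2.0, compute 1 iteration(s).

f(x) = x³ + 2x² + x - 4
f'(x) = 3x² + 4x + 1
x₀ = 2.0

Newton-Raphson formula: x_{n+1} = x_n - f(x_n)/f'(x_n)

Iteration 1:
  f(2.000000) = 14.000000
  f'(2.000000) = 21.000000
  x_1 = 2.000000 - 14.000000/21.000000 = 1.333333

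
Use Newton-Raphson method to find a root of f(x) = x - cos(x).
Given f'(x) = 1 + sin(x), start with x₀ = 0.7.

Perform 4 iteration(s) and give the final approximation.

f(x) = x - cos(x)
f'(x) = 1 + sin(x)
x₀ = 0.7

Newton-Raphson formula: x_{n+1} = x_n - f(x_n)/f'(x_n)

Iteration 1:
  f(0.700000) = -0.064842
  f'(0.700000) = 1.644218
  x_1 = 0.700000 - (-0.064842)/1.644218 = 0.739436
Iteration 2:
  f(0.739436) = 0.000588
  f'(0.739436) = 1.673872
  x_2 = 0.739436 - 0.000588/1.673872 = 0.739085
Iteration 3:
  f(0.739085) = 0.000000
  f'(0.739085) = 1.673612
  x_3 = 0.739085 - 0.000000/1.673612 = 0.739085
Iteration 4:
  f(0.739085) = 0.000000
  f'(0.739085) = 1.673612
  x_4 = 0.739085 - 0.000000/1.673612 = 0.739085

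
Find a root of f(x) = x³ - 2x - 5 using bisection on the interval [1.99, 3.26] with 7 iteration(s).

f(x) = x³ - 2x - 5
Initial interval: [1.99, 3.26]

Iteration 1:
  c_1 = (1.990000 + 3.260000)/2 = 2.625000
  f(c_1) = f(2.625000) = 7.837891
  f(a) × f(c) < 0, new interval: [1.990000, 2.625000]
Iteration 2:
  c_2 = (1.990000 + 2.625000)/2 = 2.307500
  f(c_2) = f(2.307500) = 2.671414
  f(a) × f(c) < 0, new interval: [1.990000, 2.307500]
Iteration 3:
  c_3 = (1.990000 + 2.307500)/2 = 2.148750
  f(c_3) = f(2.148750) = 0.623551
  f(a) × f(c) < 0, new interval: [1.990000, 2.148750]
Iteration 4:
  c_4 = (1.990000 + 2.148750)/2 = 2.069375
  f(c_4) = f(2.069375) = -0.277039
  f(a) × f(c) ≥ 0, new interval: [2.069375, 2.148750]
Iteration 5:
  c_5 = (2.069375 + 2.148750)/2 = 2.109063
  f(c_5) = f(2.109063) = 0.163290
  f(a) × f(c) < 0, new interval: [2.069375, 2.109063]
Iteration 6:
  c_6 = (2.069375 + 2.109063)/2 = 2.089219
  f(c_6) = f(2.089219) = -0.059342
  f(a) × f(c) ≥ 0, new interval: [2.089219, 2.109063]
Iteration 7:
  c_7 = (2.089219 + 2.109063)/2 = 2.099141
  f(c_7) = f(2.099141) = 0.051354
  f(a) × f(c) < 0, new interval: [2.089219, 2.099141]

After 7 iteration(s), the approximation is c_7 = 2.099141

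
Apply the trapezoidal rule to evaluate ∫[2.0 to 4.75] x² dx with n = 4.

f(x) = x²
a = 2.0, b = 4.75, n = 4
h = (b - a)/n = 0.687500

Trapezoidal rule: (h/2)[f(x₀) + 2f(x₁) + 2f(x₂) + ... + f(xₙ)]

x_0 = 2.0000, f(x_0) = 4.000000, coefficient = 1
x_1 = 2.6875, f(x_1) = 7.222656, coefficient = 2
x_2 = 3.3750, f(x_2) = 11.390625, coefficient = 2
x_3 = 4.0625, f(x_3) = 16.503906, coefficient = 2
x_4 = 4.7500, f(x_4) = 22.562500, coefficient = 1

I ≈ (0.687500/2) × 96.796875 = 33.273926
Exact value: 33.057292
Error: 0.216634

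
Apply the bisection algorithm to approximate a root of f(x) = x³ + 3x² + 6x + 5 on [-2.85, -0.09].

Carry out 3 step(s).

f(x) = x³ + 3x² + 6x + 5
Initial interval: [-2.85, -0.09]

Iteration 1:
  c_1 = (-2.850000 + (-0.090000))/2 = -1.470000
  f(c_1) = f(-1.470000) = -0.513823
  f(a) × f(c) ≥ 0, new interval: [-1.470000, -0.090000]
Iteration 2:
  c_2 = (-1.470000 + (-0.090000))/2 = -0.780000
  f(c_2) = f(-0.780000) = 1.670648
  f(a) × f(c) < 0, new interval: [-1.470000, -0.780000]
Iteration 3:
  c_3 = (-1.470000 + (-0.780000))/2 = -1.125000
  f(c_3) = f(-1.125000) = 0.623047
  f(a) × f(c) < 0, new interval: [-1.470000, -1.125000]

After 3 iteration(s), the approximation is c_3 = -1.125000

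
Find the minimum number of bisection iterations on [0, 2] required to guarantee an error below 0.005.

We need (b-a)/2^n ≤ 0.005
(2 - 0)/2^n ≤ 0.005
2/2^n ≤ 0.005
2^n ≥ 400
n ≥ log₂(400) = 8.64
n ≥ 9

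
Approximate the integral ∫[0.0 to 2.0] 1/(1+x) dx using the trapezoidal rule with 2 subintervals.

f(x) = 1/(1+x)
a = 0.0, b = 2.0, n = 2
h = (b - a)/n = 1.000000

Trapezoidal rule: (h/2)[f(x₀) + 2f(x₁) + 2f(x₂) + ... + f(xₙ)]

x_0 = 0.0000, f(x_0) = 1.000000, coefficient = 1
x_1 = 1.0000, f(x_1) = 0.500000, coefficient = 2
x_2 = 2.0000, f(x_2) = 0.333333, coefficient = 1

I ≈ (1.000000/2) × 2.333333 = 1.166667
Exact value: 1.098612
Error: 0.068054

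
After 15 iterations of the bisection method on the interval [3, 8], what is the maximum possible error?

Bisection error bound: |error| ≤ (b-a)/2^n
|error| ≤ (8 - 3)/2^15 = 5/2^15
|error| ≤ 0.0001525879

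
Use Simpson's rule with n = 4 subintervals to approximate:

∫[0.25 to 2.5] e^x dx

f(x) = e^x
a = 0.25, b = 2.5, n = 4
h = (b - a)/n = 0.562500

Simpson's rule: (h/3)[f(x₀) + 4f(x₁) + 2f(x₂) + ... + f(xₙ)]

x_0 = 0.2500, f(x_0) = 1.284025, coefficient = 1
x_1 = 0.8125, f(x_1) = 2.253535, coefficient = 4
x_2 = 1.3750, f(x_2) = 3.955077, coefficient = 2
x_3 = 1.9375, f(x_3) = 6.941376, coefficient = 4
x_4 = 2.5000, f(x_4) = 12.182494, coefficient = 1

I ≈ (0.562500/3) × 58.156315 = 10.904309
Exact value: 10.898469
Error: 0.005841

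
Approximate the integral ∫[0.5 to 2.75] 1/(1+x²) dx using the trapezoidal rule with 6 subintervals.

f(x) = 1/(1+x²)
a = 0.5, b = 2.75, n = 6
h = (b - a)/n = 0.375000

Trapezoidal rule: (h/2)[f(x₀) + 2f(x₁) + 2f(x₂) + ... + f(xₙ)]

x_0 = 0.5000, f(x_0) = 0.800000, coefficient = 1
x_1 = 0.8750, f(x_1) = 0.566372, coefficient = 2
x_2 = 1.2500, f(x_2) = 0.390244, coefficient = 2
x_3 = 1.6250, f(x_3) = 0.274678, coefficient = 2
x_4 = 2.0000, f(x_4) = 0.200000, coefficient = 2
x_5 = 2.3750, f(x_5) = 0.150588, coefficient = 2
x_6 = 2.7500, f(x_6) = 0.116788, coefficient = 1

I ≈ (0.375000/2) × 4.080552 = 0.765104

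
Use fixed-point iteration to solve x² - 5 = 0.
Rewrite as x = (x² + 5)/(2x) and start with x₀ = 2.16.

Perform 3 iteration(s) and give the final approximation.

Equation: x² - 5 = 0
Fixed-point form: x = (x² + 5)/(2x)
x₀ = 2.16

x_1 = g(2.160000) = 2.237407
x_2 = g(2.237407) = 2.236068
x_3 = g(2.236068) = 2.236068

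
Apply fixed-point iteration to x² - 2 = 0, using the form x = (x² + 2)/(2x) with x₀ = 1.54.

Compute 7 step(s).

Equation: x² - 2 = 0
Fixed-point form: x = (x² + 2)/(2x)
x₀ = 1.54

x_1 = g(1.540000) = 1.419351
x_2 = g(1.419351) = 1.414223
x_3 = g(1.414223) = 1.414214
x_4 = g(1.414214) = 1.414214
x_5 = g(1.414214) = 1.414214
x_6 = g(1.414214) = 1.414214
x_7 = g(1.414214) = 1.414214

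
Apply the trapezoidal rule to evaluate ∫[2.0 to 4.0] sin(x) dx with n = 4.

f(x) = sin(x)
a = 2.0, b = 4.0, n = 4
h = (b - a)/n = 0.500000

Trapezoidal rule: (h/2)[f(x₀) + 2f(x₁) + 2f(x₂) + ... + f(xₙ)]

x_0 = 2.0000, f(x_0) = 0.909297, coefficient = 1
x_1 = 2.5000, f(x_1) = 0.598472, coefficient = 2
x_2 = 3.0000, f(x_2) = 0.141120, coefficient = 2
x_3 = 3.5000, f(x_3) = -0.350783, coefficient = 2
x_4 = 4.0000, f(x_4) = -0.756802, coefficient = 1

I ≈ (0.500000/2) × 0.930113 = 0.232528
Exact value: 0.237497
Error: 0.004969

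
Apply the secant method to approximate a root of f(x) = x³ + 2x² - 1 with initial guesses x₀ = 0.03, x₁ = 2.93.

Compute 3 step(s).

f(x) = x³ + 2x² - 1
x₀ = 0.03, x₁ = 2.93

Secant formula: x_{n+1} = x_n - f(x_n)(x_n - x_{n-1})/(f(x_n) - f(x_{n-1}))

Iteration 1:
  f(0.030000) = -0.998173
  f(2.930000) = 41.323557
  x_2 = 2.930000 - 41.323557×(2.930000 - 0.030000)/(41.323557 - (-0.998173))
       = 0.098398
Iteration 2:
  f(2.930000) = 41.323557
  f(0.098398) = -0.979683
  x_3 = 0.098398 - (-0.979683)×(0.098398 - 2.930000)/(-0.979683 - 41.323557)
       = 0.163973
Iteration 3:
  f(0.098398) = -0.979683
  f(0.163973) = -0.941817
  x_4 = 0.163973 - (-0.941817)×(0.163973 - 0.098398)/(-0.941817 - (-0.979683))
       = 1.794978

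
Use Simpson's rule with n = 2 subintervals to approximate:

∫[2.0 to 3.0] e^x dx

f(x) = e^x
a = 2.0, b = 3.0, n = 2
h = (b - a)/n = 0.500000

Simpson's rule: (h/3)[f(x₀) + 4f(x₁) + 2f(x₂) + ... + f(xₙ)]

x_0 = 2.0000, f(x_0) = 7.389056, coefficient = 1
x_1 = 2.5000, f(x_1) = 12.182494, coefficient = 4
x_2 = 3.0000, f(x_2) = 20.085537, coefficient = 1

I ≈ (0.500000/3) × 76.204569 = 12.700761
Exact value: 12.696481
Error: 0.004281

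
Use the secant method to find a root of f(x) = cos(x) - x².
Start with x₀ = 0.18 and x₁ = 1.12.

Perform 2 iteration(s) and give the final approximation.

f(x) = cos(x) - x²
x₀ = 0.18, x₁ = 1.12

Secant formula: x_{n+1} = x_n - f(x_n)(x_n - x_{n-1})/(f(x_n) - f(x_{n-1}))

Iteration 1:
  f(0.180000) = 0.951444
  f(1.120000) = -0.818718
  x_2 = 1.120000 - (-0.818718)×(1.120000 - 0.180000)/(-0.818718 - 0.951444)
       = 0.685240
Iteration 2:
  f(1.120000) = -0.818718
  f(0.685240) = 0.304712
  x_3 = 0.685240 - 0.304712×(0.685240 - 1.120000)/(0.304712 - (-0.818718))
       = 0.803162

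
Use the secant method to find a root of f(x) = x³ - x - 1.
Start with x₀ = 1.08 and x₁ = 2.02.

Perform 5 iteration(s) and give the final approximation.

f(x) = x³ - x - 1
x₀ = 1.08, x₁ = 2.02

Secant formula: x_{n+1} = x_n - f(x_n)(x_n - x_{n-1})/(f(x_n) - f(x_{n-1}))

Iteration 1:
  f(1.080000) = -0.820288
  f(2.020000) = 5.222408
  x_2 = 2.020000 - 5.222408×(2.020000 - 1.080000)/(5.222408 - (-0.820288))
       = 1.207604
Iteration 2:
  f(2.020000) = 5.222408
  f(1.207604) = -0.446547
  x_3 = 1.207604 - (-0.446547)×(1.207604 - 2.020000)/(-0.446547 - 5.222408)
       = 1.271597
Iteration 3:
  f(1.207604) = -0.446547
  f(1.271597) = -0.215478
  x_4 = 1.271597 - (-0.215478)×(1.271597 - 1.207604)/(-0.215478 - (-0.446547))
       = 1.331272
Iteration 4:
  f(1.271597) = -0.215478
  f(1.331272) = 0.028121
  x_5 = 1.331272 - 0.028121×(1.331272 - 1.271597)/(0.028121 - (-0.215478))
       = 1.324383
Iteration 5:
  f(1.331272) = 0.028121
  f(1.324383) = -0.001428
  x_6 = 1.324383 - (-0.001428)×(1.324383 - 1.331272)/(-0.001428 - 0.028121)
       = 1.324716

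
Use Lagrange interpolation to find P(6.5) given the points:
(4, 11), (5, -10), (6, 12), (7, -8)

Lagrange interpolation formula:
P(x) = Σ yᵢ × Lᵢ(x)
where Lᵢ(x) = Π_{j≠i} (x - xⱼ)/(xᵢ - xⱼ)

L_0(6.5) = (6.5 - 5)/(4 - 5) × (6.5 - 6)/(4 - 6) × (6.5 - 7)/(4 - 7) = 0.062500
L_1(6.5) = (6.5 - 4)/(5 - 4) × (6.5 - 6)/(5 - 6) × (6.5 - 7)/(5 - 7) = -0.312500
L_2(6.5) = (6.5 - 4)/(6 - 4) × (6.5 - 5)/(6 - 5) × (6.5 - 7)/(6 - 7) = 0.937500
L_3(6.5) = (6.5 - 4)/(7 - 4) × (6.5 - 5)/(7 - 5) × (6.5 - 6)/(7 - 6) = 0.312500

P(6.5) = 11×L_0(6.5) + (-10)×L_1(6.5) + 12×L_2(6.5) + (-8)×L_3(6.5)
P(6.5) = 12.562500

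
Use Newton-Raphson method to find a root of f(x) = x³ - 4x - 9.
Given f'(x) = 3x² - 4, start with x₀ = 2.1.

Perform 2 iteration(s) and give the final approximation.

f(x) = x³ - 4x - 9
f'(x) = 3x² - 4
x₀ = 2.1

Newton-Raphson formula: x_{n+1} = x_n - f(x_n)/f'(x_n)

Iteration 1:
  f(2.100000) = -8.139000
  f'(2.100000) = 9.230000
  x_1 = 2.100000 - (-8.139000)/9.230000 = 2.981798
Iteration 2:
  f(2.981798) = 5.584341
  f'(2.981798) = 22.673367
  x_2 = 2.981798 - 5.584341/22.673367 = 2.735503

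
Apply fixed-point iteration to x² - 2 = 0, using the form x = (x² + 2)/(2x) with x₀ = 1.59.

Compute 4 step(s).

Equation: x² - 2 = 0
Fixed-point form: x = (x² + 2)/(2x)
x₀ = 1.59

x_1 = g(1.590000) = 1.423931
x_2 = g(1.423931) = 1.414247
x_3 = g(1.414247) = 1.414214
x_4 = g(1.414214) = 1.414214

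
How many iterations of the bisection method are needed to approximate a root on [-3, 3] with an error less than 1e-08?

We need (b-a)/2^n ≤ 1e-08
(3 - (-3))/2^n ≤ 1e-08
6/2^n ≤ 1e-08
2^n ≥ 600000000
n ≥ log₂(600000000) = 29.16
n ≥ 30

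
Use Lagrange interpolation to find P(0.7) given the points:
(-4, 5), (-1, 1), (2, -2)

Lagrange interpolation formula:
P(x) = Σ yᵢ × Lᵢ(x)
where Lᵢ(x) = Π_{j≠i} (x - xⱼ)/(xᵢ - xⱼ)

L_0(0.7) = (0.7 - (-1))/(-4 - (-1)) × (0.7 - 2)/(-4 - 2) = -0.122778
L_1(0.7) = (0.7 - (-4))/(-1 - (-4)) × (0.7 - 2)/(-1 - 2) = 0.678889
L_2(0.7) = (0.7 - (-4))/(2 - (-4)) × (0.7 - (-1))/(2 - (-1)) = 0.443889

P(0.7) = 5×L_0(0.7) + 1×L_1(0.7) + (-2)×L_2(0.7)
P(0.7) = -0.822778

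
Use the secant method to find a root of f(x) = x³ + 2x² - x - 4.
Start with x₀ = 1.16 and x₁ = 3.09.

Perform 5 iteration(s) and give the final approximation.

f(x) = x³ + 2x² - x - 4
x₀ = 1.16, x₁ = 3.09

Secant formula: x_{n+1} = x_n - f(x_n)(x_n - x_{n-1})/(f(x_n) - f(x_{n-1}))

Iteration 1:
  f(1.160000) = -0.907904
  f(3.090000) = 41.509829
  x_2 = 3.090000 - 41.509829×(3.090000 - 1.160000)/(41.509829 - (-0.907904))
       = 1.201309
Iteration 2:
  f(3.090000) = 41.509829
  f(1.201309) = -0.581357
  x_3 = 1.201309 - (-0.581357)×(1.201309 - 3.090000)/(-0.581357 - 41.509829)
       = 1.227396
Iteration 3:
  f(1.201309) = -0.581357
  f(1.227396) = -0.365323
  x_4 = 1.227396 - (-0.365323)×(1.227396 - 1.201309)/(-0.365323 - (-0.581357))
       = 1.271509
Iteration 4:
  f(1.227396) = -0.365323
  f(1.271509) = 0.017652
  x_5 = 1.271509 - 0.017652×(1.271509 - 1.227396)/(0.017652 - (-0.365323))
       = 1.269475
Iteration 5:
  f(1.271509) = 0.017652
  f(1.269475) = -0.000494
  x_6 = 1.269475 - (-0.000494)×(1.269475 - 1.271509)/(-0.000494 - 0.017652)
       = 1.269531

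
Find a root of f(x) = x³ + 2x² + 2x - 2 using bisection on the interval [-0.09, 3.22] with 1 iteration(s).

f(x) = x³ + 2x² + 2x - 2
Initial interval: [-0.09, 3.22]

Iteration 1:
  c_1 = (-0.090000 + 3.220000)/2 = 1.565000
  f(c_1) = f(1.565000) = 9.861487
  f(a) × f(c) < 0, new interval: [-0.090000, 1.565000]

After 1 iteration(s), the approximation is c_1 = 1.565000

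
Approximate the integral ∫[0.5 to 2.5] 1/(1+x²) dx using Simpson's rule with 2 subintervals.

f(x) = 1/(1+x²)
a = 0.5, b = 2.5, n = 2
h = (b - a)/n = 1.000000

Simpson's rule: (h/3)[f(x₀) + 4f(x₁) + 2f(x₂) + ... + f(xₙ)]

x_0 = 0.5000, f(x_0) = 0.800000, coefficient = 1
x_1 = 1.5000, f(x_1) = 0.307692, coefficient = 4
x_2 = 2.5000, f(x_2) = 0.137931, coefficient = 1

I ≈ (1.000000/3) × 2.168700 = 0.722900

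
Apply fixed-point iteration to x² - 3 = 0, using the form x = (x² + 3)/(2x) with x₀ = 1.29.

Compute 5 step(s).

Equation: x² - 3 = 0
Fixed-point form: x = (x² + 3)/(2x)
x₀ = 1.29

x_1 = g(1.290000) = 1.807791
x_2 = g(1.807791) = 1.733637
x_3 = g(1.733637) = 1.732052
x_4 = g(1.732052) = 1.732051
x_5 = g(1.732051) = 1.732051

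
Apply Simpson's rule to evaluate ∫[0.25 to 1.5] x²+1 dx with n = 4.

f(x) = x²+1
a = 0.25, b = 1.5, n = 4
h = (b - a)/n = 0.312500

Simpson's rule: (h/3)[f(x₀) + 4f(x₁) + 2f(x₂) + ... + f(xₙ)]

x_0 = 0.2500, f(x_0) = 1.062500, coefficient = 1
x_1 = 0.5625, f(x_1) = 1.316406, coefficient = 4
x_2 = 0.8750, f(x_2) = 1.765625, coefficient = 2
x_3 = 1.1875, f(x_3) = 2.410156, coefficient = 4
x_4 = 1.5000, f(x_4) = 3.250000, coefficient = 1

I ≈ (0.312500/3) × 22.750000 = 2.369792
Exact value: 2.369792
Error: 0.000000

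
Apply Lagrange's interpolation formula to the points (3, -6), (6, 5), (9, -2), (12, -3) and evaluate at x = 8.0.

Lagrange interpolation formula:
P(x) = Σ yᵢ × Lᵢ(x)
where Lᵢ(x) = Π_{j≠i} (x - xⱼ)/(xᵢ - xⱼ)

L_0(8.0) = (8.0 - 6)/(3 - 6) × (8.0 - 9)/(3 - 9) × (8.0 - 12)/(3 - 12) = -0.049383
L_1(8.0) = (8.0 - 3)/(6 - 3) × (8.0 - 9)/(6 - 9) × (8.0 - 12)/(6 - 12) = 0.370370
L_2(8.0) = (8.0 - 3)/(9 - 3) × (8.0 - 6)/(9 - 6) × (8.0 - 12)/(9 - 12) = 0.740741
L_3(8.0) = (8.0 - 3)/(12 - 3) × (8.0 - 6)/(12 - 6) × (8.0 - 9)/(12 - 9) = -0.061728

P(8.0) = (-6)×L_0(8.0) + 5×L_1(8.0) + (-2)×L_2(8.0) + (-3)×L_3(8.0)
P(8.0) = 0.851852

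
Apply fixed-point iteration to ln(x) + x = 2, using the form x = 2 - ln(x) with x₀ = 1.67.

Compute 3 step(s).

Equation: ln(x) + x = 2
Fixed-point form: x = 2 - ln(x)
x₀ = 1.67

x_1 = g(1.670000) = 1.487176
x_2 = g(1.487176) = 1.603121
x_3 = g(1.603121) = 1.528048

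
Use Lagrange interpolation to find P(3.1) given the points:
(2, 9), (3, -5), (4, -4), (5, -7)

Lagrange interpolation formula:
P(x) = Σ yᵢ × Lᵢ(x)
where Lᵢ(x) = Π_{j≠i} (x - xⱼ)/(xᵢ - xⱼ)

L_0(3.1) = (3.1 - 3)/(2 - 3) × (3.1 - 4)/(2 - 4) × (3.1 - 5)/(2 - 5) = -0.028500
L_1(3.1) = (3.1 - 2)/(3 - 2) × (3.1 - 4)/(3 - 4) × (3.1 - 5)/(3 - 5) = 0.940500
L_2(3.1) = (3.1 - 2)/(4 - 2) × (3.1 - 3)/(4 - 3) × (3.1 - 5)/(4 - 5) = 0.104500
L_3(3.1) = (3.1 - 2)/(5 - 2) × (3.1 - 3)/(5 - 3) × (3.1 - 4)/(5 - 4) = -0.016500

P(3.1) = 9×L_0(3.1) + (-5)×L_1(3.1) + (-4)×L_2(3.1) + (-7)×L_3(3.1)
P(3.1) = -5.261500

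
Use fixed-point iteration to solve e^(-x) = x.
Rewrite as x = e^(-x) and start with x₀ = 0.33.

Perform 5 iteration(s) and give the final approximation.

Equation: e^(-x) = x
Fixed-point form: x = e^(-x)
x₀ = 0.33

x_1 = g(0.330000) = 0.718924
x_2 = g(0.718924) = 0.487276
x_3 = g(0.487276) = 0.614297
x_4 = g(0.614297) = 0.541021
x_5 = g(0.541021) = 0.582154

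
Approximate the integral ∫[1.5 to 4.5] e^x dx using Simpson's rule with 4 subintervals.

f(x) = e^x
a = 1.5, b = 4.5, n = 4
h = (b - a)/n = 0.750000

Simpson's rule: (h/3)[f(x₀) + 4f(x₁) + 2f(x₂) + ... + f(xₙ)]

x_0 = 1.5000, f(x_0) = 4.481689, coefficient = 1
x_1 = 2.2500, f(x_1) = 9.487736, coefficient = 4
x_2 = 3.0000, f(x_2) = 20.085537, coefficient = 2
x_3 = 3.7500, f(x_3) = 42.521082, coefficient = 4
x_4 = 4.5000, f(x_4) = 90.017131, coefficient = 1

I ≈ (0.750000/3) × 342.705166 = 85.676291
Exact value: 85.535442
Error: 0.140849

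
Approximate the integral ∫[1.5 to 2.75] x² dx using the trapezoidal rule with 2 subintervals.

f(x) = x²
a = 1.5, b = 2.75, n = 2
h = (b - a)/n = 0.625000

Trapezoidal rule: (h/2)[f(x₀) + 2f(x₁) + 2f(x₂) + ... + f(xₙ)]

x_0 = 1.5000, f(x_0) = 2.250000, coefficient = 1
x_1 = 2.1250, f(x_1) = 4.515625, coefficient = 2
x_2 = 2.7500, f(x_2) = 7.562500, coefficient = 1

I ≈ (0.625000/2) × 18.843750 = 5.888672
Exact value: 5.807292
Error: 0.081380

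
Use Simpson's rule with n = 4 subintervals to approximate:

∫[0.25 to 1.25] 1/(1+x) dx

f(x) = 1/(1+x)
a = 0.25, b = 1.25, n = 4
h = (b - a)/n = 0.250000

Simpson's rule: (h/3)[f(x₀) + 4f(x₁) + 2f(x₂) + ... + f(xₙ)]

x_0 = 0.2500, f(x_0) = 0.800000, coefficient = 1
x_1 = 0.5000, f(x_1) = 0.666667, coefficient = 4
x_2 = 0.7500, f(x_2) = 0.571429, coefficient = 2
x_3 = 1.0000, f(x_3) = 0.500000, coefficient = 4
x_4 = 1.2500, f(x_4) = 0.444444, coefficient = 1

I ≈ (0.250000/3) × 7.053968 = 0.587831
Exact value: 0.587787
Error: 0.000044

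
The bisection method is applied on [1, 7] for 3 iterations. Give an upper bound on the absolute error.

Bisection error bound: |error| ≤ (b-a)/2^n
|error| ≤ (7 - 1)/2^3 = 6/2^3
|error| ≤ 0.7500000000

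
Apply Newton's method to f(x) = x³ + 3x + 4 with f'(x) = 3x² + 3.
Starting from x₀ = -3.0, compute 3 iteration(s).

f(x) = x³ + 3x + 4
f'(x) = 3x² + 3
x₀ = -3.0

Newton-Raphson formula: x_{n+1} = x_n - f(x_n)/f'(x_n)

Iteration 1:
  f(-3.000000) = -32.000000
  f'(-3.000000) = 30.000000
  x_1 = -3.000000 - (-32.000000)/30.000000 = -1.933333
Iteration 2:
  f(-1.933333) = -9.026370
  f'(-1.933333) = 14.213333
  x_2 = -1.933333 - (-9.026370)/14.213333 = -1.298270
Iteration 3:
  f(-1.298270) = -2.083049
  f'(-1.298270) = 8.056513
  x_3 = -1.298270 - (-2.083049)/8.056513 = -1.039715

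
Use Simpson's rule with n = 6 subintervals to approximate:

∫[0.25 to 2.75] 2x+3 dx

f(x) = 2x+3
a = 0.25, b = 2.75, n = 6
h = (b - a)/n = 0.416667

Simpson's rule: (h/3)[f(x₀) + 4f(x₁) + 2f(x₂) + ... + f(xₙ)]

x_0 = 0.2500, f(x_0) = 3.500000, coefficient = 1
x_1 = 0.6667, f(x_1) = 4.333333, coefficient = 4
x_2 = 1.0833, f(x_2) = 5.166667, coefficient = 2
x_3 = 1.5000, f(x_3) = 6.000000, coefficient = 4
x_4 = 1.9167, f(x_4) = 6.833333, coefficient = 2
x_5 = 2.3333, f(x_5) = 7.666667, coefficient = 4
x_6 = 2.7500, f(x_6) = 8.500000, coefficient = 1

I ≈ (0.416667/3) × 108.000000 = 15.000000
Exact value: 15.000000
Error: 0.000000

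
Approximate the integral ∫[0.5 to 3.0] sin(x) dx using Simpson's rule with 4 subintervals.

f(x) = sin(x)
a = 0.5, b = 3.0, n = 4
h = (b - a)/n = 0.625000

Simpson's rule: (h/3)[f(x₀) + 4f(x₁) + 2f(x₂) + ... + f(xₙ)]

x_0 = 0.5000, f(x_0) = 0.479426, coefficient = 1
x_1 = 1.1250, f(x_1) = 0.902268, coefficient = 4
x_2 = 1.7500, f(x_2) = 0.983986, coefficient = 2
x_3 = 2.3750, f(x_3) = 0.693685, coefficient = 4
x_4 = 3.0000, f(x_4) = 0.141120, coefficient = 1

I ≈ (0.625000/3) × 8.972328 = 1.869235
Exact value: 1.867575
Error: 0.001660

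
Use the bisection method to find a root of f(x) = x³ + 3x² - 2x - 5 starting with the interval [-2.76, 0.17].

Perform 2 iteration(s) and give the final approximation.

f(x) = x³ + 3x² - 2x - 5
Initial interval: [-2.76, 0.17]

Iteration 1:
  c_1 = (-2.760000 + 0.170000)/2 = -1.295000
  f(c_1) = f(-1.295000) = 0.449328
  f(a) × f(c) ≥ 0, new interval: [-1.295000, 0.170000]
Iteration 2:
  c_2 = (-1.295000 + 0.170000)/2 = -0.562500
  f(c_2) = f(-0.562500) = -3.103760
  f(a) × f(c) < 0, new interval: [-1.295000, -0.562500]

After 2 iteration(s), the approximation is c_2 = -0.562500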